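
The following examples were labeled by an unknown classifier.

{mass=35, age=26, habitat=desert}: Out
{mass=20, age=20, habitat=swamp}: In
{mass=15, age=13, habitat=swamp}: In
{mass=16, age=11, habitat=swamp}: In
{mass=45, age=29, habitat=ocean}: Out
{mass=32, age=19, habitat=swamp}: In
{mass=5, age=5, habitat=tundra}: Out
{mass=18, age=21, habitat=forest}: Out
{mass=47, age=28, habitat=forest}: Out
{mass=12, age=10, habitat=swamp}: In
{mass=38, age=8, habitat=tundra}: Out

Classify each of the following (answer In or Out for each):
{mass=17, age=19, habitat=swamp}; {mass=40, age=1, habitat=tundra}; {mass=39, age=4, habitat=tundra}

Checking candidate rules against both groups, what survives is: habitat is swamp.
{mass=17, age=19, habitat=swamp}: habitat is swamp — satisfies this, so In.
{mass=40, age=1, habitat=tundra}: habitat is tundra — does not satisfy this, so Out.
{mass=39, age=4, habitat=tundra}: habitat is tundra — does not satisfy this, so Out.

In, Out, Out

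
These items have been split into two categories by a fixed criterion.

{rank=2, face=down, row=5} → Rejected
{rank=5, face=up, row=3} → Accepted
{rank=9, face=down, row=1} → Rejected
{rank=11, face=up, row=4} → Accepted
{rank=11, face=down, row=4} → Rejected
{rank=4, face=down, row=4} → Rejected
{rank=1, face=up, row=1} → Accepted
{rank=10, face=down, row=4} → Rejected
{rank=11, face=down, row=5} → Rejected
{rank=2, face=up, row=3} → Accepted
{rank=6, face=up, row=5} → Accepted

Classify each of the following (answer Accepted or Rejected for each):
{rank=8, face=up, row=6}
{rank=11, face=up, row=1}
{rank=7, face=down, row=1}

Accepted, Accepted, Rejected

The common property of the 'Accepted' items is: face is up. No 'Rejected' item has it.
Accepted: {rank=8, face=up, row=6}, since face is up.
Accepted: {rank=11, face=up, row=1}, since face is up.
Rejected: {rank=7, face=down, row=1}, since face is down.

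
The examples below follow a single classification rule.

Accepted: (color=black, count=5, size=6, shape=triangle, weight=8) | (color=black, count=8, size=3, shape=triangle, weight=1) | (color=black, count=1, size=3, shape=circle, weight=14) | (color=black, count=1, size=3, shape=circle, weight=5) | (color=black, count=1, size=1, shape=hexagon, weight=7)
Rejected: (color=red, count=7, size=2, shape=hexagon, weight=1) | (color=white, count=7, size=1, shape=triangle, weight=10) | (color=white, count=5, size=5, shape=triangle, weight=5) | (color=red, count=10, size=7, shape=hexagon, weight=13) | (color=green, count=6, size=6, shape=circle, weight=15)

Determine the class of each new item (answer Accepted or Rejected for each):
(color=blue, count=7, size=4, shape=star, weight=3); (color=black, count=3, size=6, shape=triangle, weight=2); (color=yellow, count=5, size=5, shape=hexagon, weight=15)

The rule appears to be: color is black.
(color=blue, count=7, size=4, shape=star, weight=3): Rejected (color is blue). (color=black, count=3, size=6, shape=triangle, weight=2): Accepted (color is black). (color=yellow, count=5, size=5, shape=hexagon, weight=15): Rejected (color is yellow).

Rejected, Accepted, Rejected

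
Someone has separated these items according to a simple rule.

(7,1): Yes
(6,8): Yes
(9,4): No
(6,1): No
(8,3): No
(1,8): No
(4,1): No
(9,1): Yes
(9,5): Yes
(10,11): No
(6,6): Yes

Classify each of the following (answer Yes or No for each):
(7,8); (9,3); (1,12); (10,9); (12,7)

No, Yes, No, No, No

Every 'Yes' example satisfies: sum is even. None of the 'No' examples do.
(7,8): 7+8 = 15, doesn't match → No. (9,3): 9+3 = 12, has this property → Yes. (1,12): 1+12 = 13, doesn't match → No. (10,9): 10+9 = 19, doesn't match → No. (12,7): 12+7 = 19, doesn't match → No.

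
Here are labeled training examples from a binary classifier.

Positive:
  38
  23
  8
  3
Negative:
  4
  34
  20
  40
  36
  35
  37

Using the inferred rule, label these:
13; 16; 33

The common property of the 'Positive' items is: ≡ 3 (mod 5). No 'Negative' item has it.
Positive: 13, since 13 mod 5 = 3.
Negative: 16, since 16 mod 5 = 1.
Positive: 33, since 33 mod 5 = 3.

Positive, Negative, Positive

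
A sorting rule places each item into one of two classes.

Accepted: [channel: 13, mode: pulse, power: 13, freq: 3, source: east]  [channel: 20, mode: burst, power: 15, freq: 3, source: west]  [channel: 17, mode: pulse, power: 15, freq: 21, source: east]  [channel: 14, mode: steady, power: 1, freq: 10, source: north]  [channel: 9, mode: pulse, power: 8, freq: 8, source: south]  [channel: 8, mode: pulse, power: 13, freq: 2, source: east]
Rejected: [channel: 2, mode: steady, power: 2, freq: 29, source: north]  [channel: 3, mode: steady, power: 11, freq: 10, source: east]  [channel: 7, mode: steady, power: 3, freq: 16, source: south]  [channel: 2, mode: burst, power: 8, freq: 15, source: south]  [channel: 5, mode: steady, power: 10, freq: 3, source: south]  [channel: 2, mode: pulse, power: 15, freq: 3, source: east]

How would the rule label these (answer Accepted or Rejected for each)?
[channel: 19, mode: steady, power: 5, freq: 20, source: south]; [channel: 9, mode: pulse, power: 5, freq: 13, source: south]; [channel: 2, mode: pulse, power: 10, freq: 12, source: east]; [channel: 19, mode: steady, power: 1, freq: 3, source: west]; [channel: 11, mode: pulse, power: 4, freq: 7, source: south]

The simplest hypothesis consistent with all the labels is: channel ≥ 8.

Accepted, Accepted, Rejected, Accepted, Accepted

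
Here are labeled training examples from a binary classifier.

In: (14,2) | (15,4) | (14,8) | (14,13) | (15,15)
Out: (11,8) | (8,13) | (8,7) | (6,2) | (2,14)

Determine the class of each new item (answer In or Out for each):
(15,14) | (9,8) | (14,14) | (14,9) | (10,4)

In, Out, In, In, Out

'In' ⟺ first ≥ 13.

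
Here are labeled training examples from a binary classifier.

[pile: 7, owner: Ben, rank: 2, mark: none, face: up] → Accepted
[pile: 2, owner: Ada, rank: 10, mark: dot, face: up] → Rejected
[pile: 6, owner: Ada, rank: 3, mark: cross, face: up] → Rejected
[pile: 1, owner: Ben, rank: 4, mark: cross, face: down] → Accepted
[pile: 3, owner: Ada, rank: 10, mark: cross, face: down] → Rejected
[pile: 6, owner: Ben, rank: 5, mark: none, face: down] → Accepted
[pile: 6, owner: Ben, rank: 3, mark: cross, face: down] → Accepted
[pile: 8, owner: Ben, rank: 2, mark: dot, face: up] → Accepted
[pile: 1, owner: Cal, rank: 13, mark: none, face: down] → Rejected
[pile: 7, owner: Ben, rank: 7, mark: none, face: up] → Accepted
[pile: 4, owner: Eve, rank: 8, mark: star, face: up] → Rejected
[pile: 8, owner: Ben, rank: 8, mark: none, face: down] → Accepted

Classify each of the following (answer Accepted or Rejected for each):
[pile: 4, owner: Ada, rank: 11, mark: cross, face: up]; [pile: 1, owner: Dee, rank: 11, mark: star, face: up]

Rejected, Rejected

Every 'Accepted' example satisfies: owner is Ben. None of the 'Rejected' examples do.
[pile: 4, owner: Ada, rank: 11, mark: cross, face: up]: owner is Ada — lacks this property, so Rejected.
[pile: 1, owner: Dee, rank: 11, mark: star, face: up]: owner is Dee — lacks this property, so Rejected.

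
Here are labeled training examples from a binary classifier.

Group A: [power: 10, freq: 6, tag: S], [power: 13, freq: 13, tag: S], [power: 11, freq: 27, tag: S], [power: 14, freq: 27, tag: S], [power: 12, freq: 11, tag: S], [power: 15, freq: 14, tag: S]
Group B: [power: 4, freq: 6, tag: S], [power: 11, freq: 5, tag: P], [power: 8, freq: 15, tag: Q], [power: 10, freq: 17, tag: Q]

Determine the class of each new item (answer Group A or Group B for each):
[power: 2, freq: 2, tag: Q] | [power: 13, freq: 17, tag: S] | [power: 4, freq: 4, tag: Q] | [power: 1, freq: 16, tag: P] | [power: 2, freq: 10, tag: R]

Every 'Group A' example satisfies: tag is S AND power ≥ 8. None of the 'Group B' examples do.
Group B: [power: 2, freq: 2, tag: Q], since tag is Q, power = 2.
Group A: [power: 13, freq: 17, tag: S], since tag is S, power = 13.
Group B: [power: 4, freq: 4, tag: Q], since tag is Q, power = 4.
Group B: [power: 1, freq: 16, tag: P], since tag is P, power = 1.
Group B: [power: 2, freq: 10, tag: R], since tag is R, power = 2.

Group B, Group A, Group B, Group B, Group B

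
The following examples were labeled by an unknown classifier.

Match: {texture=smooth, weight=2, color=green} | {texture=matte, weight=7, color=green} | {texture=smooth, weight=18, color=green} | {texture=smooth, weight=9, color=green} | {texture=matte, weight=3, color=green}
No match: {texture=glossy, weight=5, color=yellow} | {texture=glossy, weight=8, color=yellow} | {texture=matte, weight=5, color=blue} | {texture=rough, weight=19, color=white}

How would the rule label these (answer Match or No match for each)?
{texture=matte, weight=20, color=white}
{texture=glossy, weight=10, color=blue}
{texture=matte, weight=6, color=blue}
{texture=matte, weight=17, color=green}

All 'Match' examples share one property — color is green — and every 'No match' example lacks it.
{texture=matte, weight=20, color=white} — color is white, hence No match.
{texture=glossy, weight=10, color=blue} — color is blue, hence No match.
{texture=matte, weight=6, color=blue} — color is blue, hence No match.
{texture=matte, weight=17, color=green} — color is green, hence Match.

No match, No match, No match, Match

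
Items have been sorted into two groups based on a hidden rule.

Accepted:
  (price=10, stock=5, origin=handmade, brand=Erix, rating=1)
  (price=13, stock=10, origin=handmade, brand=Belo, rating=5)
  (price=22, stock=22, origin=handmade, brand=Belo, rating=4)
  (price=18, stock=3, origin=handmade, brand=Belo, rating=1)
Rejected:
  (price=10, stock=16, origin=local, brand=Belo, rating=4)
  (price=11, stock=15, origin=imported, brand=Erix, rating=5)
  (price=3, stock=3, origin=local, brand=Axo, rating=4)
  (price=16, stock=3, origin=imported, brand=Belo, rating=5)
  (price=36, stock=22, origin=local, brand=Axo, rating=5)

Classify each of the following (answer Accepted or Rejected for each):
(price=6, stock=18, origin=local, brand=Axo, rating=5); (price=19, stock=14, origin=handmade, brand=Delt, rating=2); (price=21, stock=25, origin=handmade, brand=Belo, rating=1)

Rejected, Accepted, Accepted

A rule that fits every label: origin is handmade — true of each 'Accepted' example, false of each 'Rejected' one.
(price=6, stock=18, origin=local, brand=Axo, rating=5): origin is local, does not satisfy this → Rejected.
(price=19, stock=14, origin=handmade, brand=Delt, rating=2): origin is handmade, has this property → Accepted.
(price=21, stock=25, origin=handmade, brand=Belo, rating=1): origin is handmade, has this property → Accepted.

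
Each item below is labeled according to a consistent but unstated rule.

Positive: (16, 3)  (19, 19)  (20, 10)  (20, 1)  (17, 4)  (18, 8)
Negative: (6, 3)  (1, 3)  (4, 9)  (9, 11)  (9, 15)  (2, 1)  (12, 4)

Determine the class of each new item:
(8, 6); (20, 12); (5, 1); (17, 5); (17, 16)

Rule: first ≥ 15. This holds for each 'Positive' example and fails for each 'Negative' one.
(8, 6) → first 8 → Negative.
(20, 12) → first 20 → Positive.
(5, 1) → first 5 → Negative.
(17, 5) → first 17 → Positive.
(17, 16) → first 17 → Positive.

Negative, Positive, Negative, Positive, Positive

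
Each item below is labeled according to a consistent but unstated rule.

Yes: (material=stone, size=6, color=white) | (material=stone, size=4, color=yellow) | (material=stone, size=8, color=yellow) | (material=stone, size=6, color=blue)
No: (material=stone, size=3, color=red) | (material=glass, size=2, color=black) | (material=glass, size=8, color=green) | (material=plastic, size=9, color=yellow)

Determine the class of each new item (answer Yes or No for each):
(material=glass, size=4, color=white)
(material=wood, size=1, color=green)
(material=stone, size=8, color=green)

No, No, Yes

The distinguishing property — material is stone AND size ≥ 4 — holds for all the 'Yes' cases and none of the 'No' cases.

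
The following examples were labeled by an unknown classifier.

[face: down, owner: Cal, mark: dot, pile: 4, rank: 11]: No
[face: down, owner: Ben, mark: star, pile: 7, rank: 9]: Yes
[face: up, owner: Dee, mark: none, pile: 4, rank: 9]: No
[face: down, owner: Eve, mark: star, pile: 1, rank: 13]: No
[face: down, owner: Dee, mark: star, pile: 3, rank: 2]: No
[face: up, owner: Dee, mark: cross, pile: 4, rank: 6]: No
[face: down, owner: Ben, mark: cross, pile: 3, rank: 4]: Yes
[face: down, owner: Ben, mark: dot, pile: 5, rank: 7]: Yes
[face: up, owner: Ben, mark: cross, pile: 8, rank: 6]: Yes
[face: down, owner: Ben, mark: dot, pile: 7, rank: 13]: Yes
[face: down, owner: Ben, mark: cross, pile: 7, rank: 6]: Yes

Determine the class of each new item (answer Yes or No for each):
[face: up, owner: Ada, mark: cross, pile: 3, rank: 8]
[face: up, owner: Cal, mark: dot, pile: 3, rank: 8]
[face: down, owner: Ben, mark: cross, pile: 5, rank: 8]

No, No, Yes

The pattern is that an item is 'Yes' exactly when: owner is Ben.
[face: up, owner: Ada, mark: cross, pile: 3, rank: 8] → owner is Ada → No. [face: up, owner: Cal, mark: dot, pile: 3, rank: 8] → owner is Cal → No. [face: down, owner: Ben, mark: cross, pile: 5, rank: 8] → owner is Ben → Yes.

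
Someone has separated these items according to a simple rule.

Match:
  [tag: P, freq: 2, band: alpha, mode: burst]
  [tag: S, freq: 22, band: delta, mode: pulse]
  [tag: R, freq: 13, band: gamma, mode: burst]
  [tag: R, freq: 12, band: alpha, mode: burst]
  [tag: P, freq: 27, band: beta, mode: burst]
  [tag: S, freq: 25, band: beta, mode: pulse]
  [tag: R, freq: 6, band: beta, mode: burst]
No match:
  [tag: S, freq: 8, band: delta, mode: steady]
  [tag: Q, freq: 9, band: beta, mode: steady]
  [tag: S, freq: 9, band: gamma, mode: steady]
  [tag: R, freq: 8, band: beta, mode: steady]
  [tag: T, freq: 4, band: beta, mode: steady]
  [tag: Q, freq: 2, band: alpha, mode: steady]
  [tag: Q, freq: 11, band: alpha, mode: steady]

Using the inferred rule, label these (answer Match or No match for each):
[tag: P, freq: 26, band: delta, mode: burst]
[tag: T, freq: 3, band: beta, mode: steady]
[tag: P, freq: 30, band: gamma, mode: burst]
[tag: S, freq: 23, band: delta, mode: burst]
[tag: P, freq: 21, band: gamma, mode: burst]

Match, No match, Match, Match, Match

The simplest hypothesis consistent with all the labels is: mode is not steady.
[tag: P, freq: 26, band: delta, mode: burst]: Match (mode is burst).
[tag: T, freq: 3, band: beta, mode: steady]: No match (mode is steady).
[tag: P, freq: 30, band: gamma, mode: burst]: Match (mode is burst).
[tag: S, freq: 23, band: delta, mode: burst]: Match (mode is burst).
[tag: P, freq: 21, band: gamma, mode: burst]: Match (mode is burst).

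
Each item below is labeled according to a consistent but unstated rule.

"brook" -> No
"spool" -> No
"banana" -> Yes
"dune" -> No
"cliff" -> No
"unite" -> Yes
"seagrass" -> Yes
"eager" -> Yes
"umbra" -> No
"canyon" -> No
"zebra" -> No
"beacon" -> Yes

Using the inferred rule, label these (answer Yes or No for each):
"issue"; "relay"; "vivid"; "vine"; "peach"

A rule that fits every label: has ≥ 3 vowels — true of each 'Yes' example, false of each 'No' one.
"issue": Yes (3 vowels).
"relay": No (2 vowels).
"vivid": No (2 vowels).
"vine": No (2 vowels).
"peach": No (2 vowels).

Yes, No, No, No, No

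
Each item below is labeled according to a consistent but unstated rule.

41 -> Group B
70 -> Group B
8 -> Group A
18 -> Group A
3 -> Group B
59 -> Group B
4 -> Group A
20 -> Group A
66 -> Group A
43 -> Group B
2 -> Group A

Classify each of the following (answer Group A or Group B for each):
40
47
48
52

Group A, Group B, Group A, Group A

The distinguishing property — even AND at most 66 — holds for all the 'Group A' cases and none of the 'Group B' cases.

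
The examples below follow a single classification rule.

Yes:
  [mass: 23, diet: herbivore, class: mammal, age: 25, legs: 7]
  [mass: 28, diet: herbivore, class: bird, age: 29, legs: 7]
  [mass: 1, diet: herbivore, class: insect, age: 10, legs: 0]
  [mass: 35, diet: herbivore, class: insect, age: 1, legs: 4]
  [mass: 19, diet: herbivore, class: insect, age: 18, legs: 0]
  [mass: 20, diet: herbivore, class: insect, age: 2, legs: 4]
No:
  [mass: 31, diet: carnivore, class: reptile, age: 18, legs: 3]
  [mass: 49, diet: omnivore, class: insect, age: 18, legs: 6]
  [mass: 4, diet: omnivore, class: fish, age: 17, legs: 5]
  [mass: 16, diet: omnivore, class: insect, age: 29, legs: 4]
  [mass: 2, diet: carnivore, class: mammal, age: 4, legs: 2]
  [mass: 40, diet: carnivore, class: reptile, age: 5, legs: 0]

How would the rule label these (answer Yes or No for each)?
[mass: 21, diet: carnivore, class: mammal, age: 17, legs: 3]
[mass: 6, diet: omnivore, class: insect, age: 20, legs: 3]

No, No

The distinguishing property — diet is herbivore — holds for all the 'Yes' cases and none of the 'No' cases.
[mass: 21, diet: carnivore, class: mammal, age: 17, legs: 3]: diet is carnivore, does not pass → No. [mass: 6, diet: omnivore, class: insect, age: 20, legs: 3]: diet is omnivore, does not pass → No.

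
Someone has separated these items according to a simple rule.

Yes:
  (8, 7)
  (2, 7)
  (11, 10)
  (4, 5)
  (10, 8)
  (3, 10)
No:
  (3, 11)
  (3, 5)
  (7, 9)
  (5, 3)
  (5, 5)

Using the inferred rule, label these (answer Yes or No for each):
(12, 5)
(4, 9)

The rule appears to be: product is even.
(12, 5): 12·5 = 60, checks out → Yes.
(4, 9): 4·9 = 36, checks out → Yes.

Yes, Yes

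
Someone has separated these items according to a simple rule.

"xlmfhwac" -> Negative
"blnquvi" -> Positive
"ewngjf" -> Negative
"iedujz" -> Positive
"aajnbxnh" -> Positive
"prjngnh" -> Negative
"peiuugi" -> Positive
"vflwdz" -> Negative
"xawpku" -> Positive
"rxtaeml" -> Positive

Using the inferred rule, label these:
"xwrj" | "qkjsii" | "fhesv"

Negative, Positive, Negative

The distinguishing property — has ≥ 2 vowels — holds for all the 'Positive' cases and none of the 'Negative' cases.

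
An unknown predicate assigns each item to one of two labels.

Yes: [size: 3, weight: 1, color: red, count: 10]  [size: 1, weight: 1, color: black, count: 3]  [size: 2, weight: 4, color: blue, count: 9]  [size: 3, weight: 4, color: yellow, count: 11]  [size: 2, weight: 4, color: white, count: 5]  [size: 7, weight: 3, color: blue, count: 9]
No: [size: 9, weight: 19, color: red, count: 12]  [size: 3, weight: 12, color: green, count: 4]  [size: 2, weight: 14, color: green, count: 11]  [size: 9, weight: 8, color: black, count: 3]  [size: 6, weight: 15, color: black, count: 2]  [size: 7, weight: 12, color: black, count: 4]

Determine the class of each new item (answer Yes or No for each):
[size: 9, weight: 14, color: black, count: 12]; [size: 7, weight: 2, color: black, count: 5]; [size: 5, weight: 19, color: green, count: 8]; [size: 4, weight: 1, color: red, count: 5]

No, Yes, No, Yes

The simplest hypothesis consistent with all the labels is: weight ≤ 4.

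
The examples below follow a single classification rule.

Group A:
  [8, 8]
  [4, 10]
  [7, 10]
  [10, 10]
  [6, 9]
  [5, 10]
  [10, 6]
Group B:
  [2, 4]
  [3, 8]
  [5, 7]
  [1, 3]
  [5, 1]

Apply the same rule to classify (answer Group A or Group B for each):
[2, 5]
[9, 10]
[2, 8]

Group B, Group A, Group B

The classifier is using: sum ≥ 14.
[2, 5] → 2+5 = 7 → Group B. [9, 10] → 9+10 = 19 → Group A. [2, 8] → 2+8 = 10 → Group B.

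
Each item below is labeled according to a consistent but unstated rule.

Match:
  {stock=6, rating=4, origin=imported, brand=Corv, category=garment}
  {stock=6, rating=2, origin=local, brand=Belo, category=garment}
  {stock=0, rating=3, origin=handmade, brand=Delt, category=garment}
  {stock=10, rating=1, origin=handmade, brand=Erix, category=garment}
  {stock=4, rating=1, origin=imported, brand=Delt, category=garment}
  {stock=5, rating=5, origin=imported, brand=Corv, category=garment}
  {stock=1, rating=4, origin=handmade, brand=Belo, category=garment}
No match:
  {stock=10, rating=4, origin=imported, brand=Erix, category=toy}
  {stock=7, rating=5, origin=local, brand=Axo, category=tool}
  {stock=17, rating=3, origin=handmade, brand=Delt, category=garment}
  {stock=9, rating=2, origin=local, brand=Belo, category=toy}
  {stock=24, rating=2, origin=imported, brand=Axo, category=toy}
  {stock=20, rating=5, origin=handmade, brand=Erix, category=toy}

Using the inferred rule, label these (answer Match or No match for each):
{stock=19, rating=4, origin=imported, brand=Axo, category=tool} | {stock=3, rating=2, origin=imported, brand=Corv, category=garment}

No match, Match

The pattern is that an item is 'Match' exactly when: category is garment AND stock ≤ 10.
No match: {stock=19, rating=4, origin=imported, brand=Axo, category=tool}, since category is tool, stock = 19.
Match: {stock=3, rating=2, origin=imported, brand=Corv, category=garment}, since category is garment, stock = 3.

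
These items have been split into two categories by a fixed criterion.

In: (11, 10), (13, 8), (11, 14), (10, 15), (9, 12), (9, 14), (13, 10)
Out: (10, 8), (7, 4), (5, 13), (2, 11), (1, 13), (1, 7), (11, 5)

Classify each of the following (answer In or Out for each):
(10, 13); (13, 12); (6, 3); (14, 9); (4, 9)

In, In, Out, In, Out

The pattern is that an item is 'In' exactly when: sum ≥ 21.
(10, 13): 10+13 = 23 — meets the rule, so In. (13, 12): 13+12 = 25 — meets the rule, so In. (6, 3): 6+3 = 9 — fails the rule, so Out. (14, 9): 14+9 = 23 — meets the rule, so In. (4, 9): 4+9 = 13 — fails the rule, so Out.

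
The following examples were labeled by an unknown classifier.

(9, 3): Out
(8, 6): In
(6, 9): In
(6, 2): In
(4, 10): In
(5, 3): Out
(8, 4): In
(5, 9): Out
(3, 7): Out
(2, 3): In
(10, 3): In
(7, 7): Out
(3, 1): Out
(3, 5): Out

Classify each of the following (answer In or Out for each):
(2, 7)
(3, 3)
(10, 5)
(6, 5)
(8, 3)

The rule appears to be: first is even.
(2, 7): first 2, has this property → In.
(3, 3): first 3, fails the rule → Out.
(10, 5): first 10, has this property → In.
(6, 5): first 6, has this property → In.
(8, 3): first 8, has this property → In.

In, Out, In, In, In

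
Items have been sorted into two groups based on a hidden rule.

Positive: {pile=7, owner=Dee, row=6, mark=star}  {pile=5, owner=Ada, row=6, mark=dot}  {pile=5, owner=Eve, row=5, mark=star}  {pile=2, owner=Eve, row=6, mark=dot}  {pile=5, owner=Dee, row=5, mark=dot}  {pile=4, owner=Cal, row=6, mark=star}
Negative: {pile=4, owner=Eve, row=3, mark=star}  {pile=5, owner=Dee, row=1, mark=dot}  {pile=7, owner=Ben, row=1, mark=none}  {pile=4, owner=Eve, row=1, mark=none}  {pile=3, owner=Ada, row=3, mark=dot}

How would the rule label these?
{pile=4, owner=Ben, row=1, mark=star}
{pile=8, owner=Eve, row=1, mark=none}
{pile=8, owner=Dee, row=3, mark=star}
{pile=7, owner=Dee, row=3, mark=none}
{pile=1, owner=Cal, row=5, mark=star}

Negative, Negative, Negative, Negative, Positive

Every 'Positive' example satisfies: row ≥ 5. None of the 'Negative' examples do.
{pile=4, owner=Ben, row=1, mark=star} → row = 1 → Negative.
{pile=8, owner=Eve, row=1, mark=none} → row = 1 → Negative.
{pile=8, owner=Dee, row=3, mark=star} → row = 3 → Negative.
{pile=7, owner=Dee, row=3, mark=none} → row = 3 → Negative.
{pile=1, owner=Cal, row=5, mark=star} → row = 5 → Positive.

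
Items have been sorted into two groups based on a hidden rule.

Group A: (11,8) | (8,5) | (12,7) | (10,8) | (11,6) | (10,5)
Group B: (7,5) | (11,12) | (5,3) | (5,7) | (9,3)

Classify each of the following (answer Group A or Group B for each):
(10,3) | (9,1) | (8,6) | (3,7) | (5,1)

One predicate separates the groups cleanly: first > second AND sum ≥ 13.
(10,3) — 10 > 3, 10+3 = 13, hence Group A.
(9,1) — 9 > 1, 9+1 = 10, hence Group B.
(8,6) — 8 > 6, 8+6 = 14, hence Group A.
(3,7) — 3 < 7, 3+7 = 10, hence Group B.
(5,1) — 5 > 1, 5+1 = 6, hence Group B.

Group A, Group B, Group A, Group B, Group B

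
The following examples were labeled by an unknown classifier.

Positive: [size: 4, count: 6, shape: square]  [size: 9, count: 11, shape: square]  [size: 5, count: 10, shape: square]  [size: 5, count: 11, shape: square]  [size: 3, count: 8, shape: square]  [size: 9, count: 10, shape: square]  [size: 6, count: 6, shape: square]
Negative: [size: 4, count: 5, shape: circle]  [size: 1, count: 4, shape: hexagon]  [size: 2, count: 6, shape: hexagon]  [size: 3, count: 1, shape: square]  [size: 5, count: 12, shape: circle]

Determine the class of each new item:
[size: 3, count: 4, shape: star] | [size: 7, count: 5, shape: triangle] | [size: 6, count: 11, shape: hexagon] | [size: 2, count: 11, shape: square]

All 'Positive' examples share one property — shape is square AND count ≥ 4 — and every 'Negative' example lacks it.

Negative, Negative, Negative, Positive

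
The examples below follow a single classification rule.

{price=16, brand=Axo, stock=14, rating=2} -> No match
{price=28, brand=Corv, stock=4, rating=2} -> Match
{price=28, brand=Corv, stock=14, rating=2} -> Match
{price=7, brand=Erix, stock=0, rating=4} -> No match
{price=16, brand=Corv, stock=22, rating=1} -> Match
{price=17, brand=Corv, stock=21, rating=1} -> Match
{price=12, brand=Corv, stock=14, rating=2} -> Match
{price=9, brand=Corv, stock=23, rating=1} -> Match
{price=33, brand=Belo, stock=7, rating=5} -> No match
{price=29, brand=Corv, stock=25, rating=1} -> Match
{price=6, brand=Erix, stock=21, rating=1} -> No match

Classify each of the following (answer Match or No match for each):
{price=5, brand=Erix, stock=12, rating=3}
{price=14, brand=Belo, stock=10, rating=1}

No match, No match

Looking at the examples, the only property every 'Match' case has and every 'No match' case lacks is: brand is Corv.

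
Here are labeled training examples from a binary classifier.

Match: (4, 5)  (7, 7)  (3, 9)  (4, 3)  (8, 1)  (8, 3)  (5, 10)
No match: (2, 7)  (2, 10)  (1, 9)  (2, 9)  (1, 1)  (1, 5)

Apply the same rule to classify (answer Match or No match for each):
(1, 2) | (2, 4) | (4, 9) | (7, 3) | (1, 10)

No match, No match, Match, Match, No match

All 'Match' examples share one property — first ≥ 3 — and every 'No match' example lacks it.
(1, 2) → first 1 → No match. (2, 4) → first 2 → No match. (4, 9) → first 4 → Match. (7, 3) → first 7 → Match. (1, 10) → first 1 → No match.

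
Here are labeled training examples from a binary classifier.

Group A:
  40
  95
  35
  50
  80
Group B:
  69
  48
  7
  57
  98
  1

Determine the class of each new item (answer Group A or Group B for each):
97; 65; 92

Group B, Group A, Group B

Looking at the examples, the only property every 'Group A' case has and every 'Group B' case lacks is: multiple of 5.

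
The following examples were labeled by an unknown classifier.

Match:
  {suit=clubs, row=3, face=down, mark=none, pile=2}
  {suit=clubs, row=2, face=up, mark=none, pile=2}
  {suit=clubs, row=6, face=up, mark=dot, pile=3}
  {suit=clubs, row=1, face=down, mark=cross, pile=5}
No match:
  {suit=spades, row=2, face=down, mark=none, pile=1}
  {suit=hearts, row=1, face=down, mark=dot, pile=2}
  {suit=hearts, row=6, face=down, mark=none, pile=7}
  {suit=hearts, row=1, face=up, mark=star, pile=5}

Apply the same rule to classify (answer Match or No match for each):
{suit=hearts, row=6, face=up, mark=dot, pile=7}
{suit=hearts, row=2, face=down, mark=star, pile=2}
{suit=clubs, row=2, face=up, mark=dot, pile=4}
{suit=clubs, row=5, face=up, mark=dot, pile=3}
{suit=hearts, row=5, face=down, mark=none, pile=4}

No match, No match, Match, Match, No match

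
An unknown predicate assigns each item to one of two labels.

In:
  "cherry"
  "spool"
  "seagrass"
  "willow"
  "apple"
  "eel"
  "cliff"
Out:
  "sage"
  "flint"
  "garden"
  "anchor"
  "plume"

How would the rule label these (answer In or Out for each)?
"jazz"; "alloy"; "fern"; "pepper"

In, In, Out, In

One predicate separates the groups cleanly: has a double letter.
"jazz" → 'zz' doubled → In.
"alloy" → 'll' doubled → In.
"fern" → no doubled letter → Out.
"pepper" → 'pp' doubled → In.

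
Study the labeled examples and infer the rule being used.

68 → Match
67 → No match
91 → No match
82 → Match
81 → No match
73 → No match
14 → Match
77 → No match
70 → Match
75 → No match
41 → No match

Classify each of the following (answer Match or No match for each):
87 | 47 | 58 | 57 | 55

All 'Match' examples share one property — even — and every 'No match' example lacks it.

No match, No match, Match, No match, No match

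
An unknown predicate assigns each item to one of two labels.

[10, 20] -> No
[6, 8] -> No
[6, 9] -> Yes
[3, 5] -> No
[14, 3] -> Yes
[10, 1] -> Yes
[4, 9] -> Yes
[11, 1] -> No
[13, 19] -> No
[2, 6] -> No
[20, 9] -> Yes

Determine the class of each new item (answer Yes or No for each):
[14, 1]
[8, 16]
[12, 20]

Yes, No, No

Every 'Yes' example satisfies: sum is odd. None of the 'No' examples do.
[14, 1]: 14+1 = 15 — checks out, so Yes. [8, 16]: 8+16 = 24 — does not satisfy this, so No. [12, 20]: 12+20 = 32 — does not satisfy this, so No.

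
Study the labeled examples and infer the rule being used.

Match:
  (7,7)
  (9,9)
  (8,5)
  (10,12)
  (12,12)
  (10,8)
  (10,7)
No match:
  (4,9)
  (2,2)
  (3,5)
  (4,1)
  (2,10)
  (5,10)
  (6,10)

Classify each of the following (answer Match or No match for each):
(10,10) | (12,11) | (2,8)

Rule: first ≥ 7. This holds for each 'Match' example and fails for each 'No match' one.
(10,10): first 10, fits → Match. (12,11): first 12, fits → Match. (2,8): first 2, fails the rule → No match.

Match, Match, No match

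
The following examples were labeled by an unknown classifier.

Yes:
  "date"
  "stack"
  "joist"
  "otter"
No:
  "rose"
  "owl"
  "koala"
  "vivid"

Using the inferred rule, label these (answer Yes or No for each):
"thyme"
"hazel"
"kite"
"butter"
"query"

Rule: contains 't'. This holds for each 'Yes' example and fails for each 'No' one.
"thyme": has 't', fits → Yes.
"hazel": no 't', fails this test → No.
"kite": has 't', fits → Yes.
"butter": has 't', fits → Yes.
"query": no 't', fails this test → No.

Yes, No, Yes, Yes, No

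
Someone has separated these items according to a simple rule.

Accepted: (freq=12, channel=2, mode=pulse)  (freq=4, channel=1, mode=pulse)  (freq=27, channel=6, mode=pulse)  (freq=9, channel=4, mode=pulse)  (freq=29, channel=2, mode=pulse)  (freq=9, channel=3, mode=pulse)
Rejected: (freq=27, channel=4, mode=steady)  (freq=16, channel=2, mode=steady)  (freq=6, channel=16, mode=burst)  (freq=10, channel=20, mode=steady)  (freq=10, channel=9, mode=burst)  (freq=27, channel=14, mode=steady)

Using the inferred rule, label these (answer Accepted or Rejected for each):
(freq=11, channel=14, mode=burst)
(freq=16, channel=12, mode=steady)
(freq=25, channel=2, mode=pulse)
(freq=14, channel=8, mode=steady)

Rejected, Rejected, Accepted, Rejected

The classifier is using: mode is pulse.
(freq=11, channel=14, mode=burst): mode is burst, does not pass → Rejected.
(freq=16, channel=12, mode=steady): mode is steady, does not pass → Rejected.
(freq=25, channel=2, mode=pulse): mode is pulse, checks out → Accepted.
(freq=14, channel=8, mode=steady): mode is steady, does not pass → Rejected.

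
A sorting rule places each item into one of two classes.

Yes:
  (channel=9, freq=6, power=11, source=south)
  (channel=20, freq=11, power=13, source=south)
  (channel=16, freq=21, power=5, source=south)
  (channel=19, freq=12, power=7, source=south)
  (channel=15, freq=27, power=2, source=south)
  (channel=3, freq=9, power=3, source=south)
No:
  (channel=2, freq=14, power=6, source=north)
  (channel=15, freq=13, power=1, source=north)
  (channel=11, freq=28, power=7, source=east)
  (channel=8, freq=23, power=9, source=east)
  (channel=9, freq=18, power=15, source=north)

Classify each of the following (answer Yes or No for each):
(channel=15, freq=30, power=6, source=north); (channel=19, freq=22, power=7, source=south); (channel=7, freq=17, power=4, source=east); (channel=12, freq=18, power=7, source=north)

No, Yes, No, No

The pattern is that an item is 'Yes' exactly when: source is south.
(channel=15, freq=30, power=6, source=north) → source is north → No. (channel=19, freq=22, power=7, source=south) → source is south → Yes. (channel=7, freq=17, power=4, source=east) → source is east → No. (channel=12, freq=18, power=7, source=north) → source is north → No.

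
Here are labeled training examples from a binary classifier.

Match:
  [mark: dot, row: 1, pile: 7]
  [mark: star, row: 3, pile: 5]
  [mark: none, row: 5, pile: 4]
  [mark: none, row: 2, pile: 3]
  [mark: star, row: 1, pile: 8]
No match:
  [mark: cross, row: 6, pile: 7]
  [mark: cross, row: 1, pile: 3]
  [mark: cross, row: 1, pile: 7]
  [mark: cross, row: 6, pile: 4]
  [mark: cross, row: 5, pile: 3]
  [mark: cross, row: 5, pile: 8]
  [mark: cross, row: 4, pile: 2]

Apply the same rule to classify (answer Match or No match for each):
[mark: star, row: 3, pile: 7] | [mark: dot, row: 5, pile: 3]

Match, Match

Looking at the examples, the only property every 'Match' case has and every 'No match' case lacks is: mark is not cross.
[mark: star, row: 3, pile: 7] → mark is star → Match. [mark: dot, row: 5, pile: 3] → mark is dot → Match.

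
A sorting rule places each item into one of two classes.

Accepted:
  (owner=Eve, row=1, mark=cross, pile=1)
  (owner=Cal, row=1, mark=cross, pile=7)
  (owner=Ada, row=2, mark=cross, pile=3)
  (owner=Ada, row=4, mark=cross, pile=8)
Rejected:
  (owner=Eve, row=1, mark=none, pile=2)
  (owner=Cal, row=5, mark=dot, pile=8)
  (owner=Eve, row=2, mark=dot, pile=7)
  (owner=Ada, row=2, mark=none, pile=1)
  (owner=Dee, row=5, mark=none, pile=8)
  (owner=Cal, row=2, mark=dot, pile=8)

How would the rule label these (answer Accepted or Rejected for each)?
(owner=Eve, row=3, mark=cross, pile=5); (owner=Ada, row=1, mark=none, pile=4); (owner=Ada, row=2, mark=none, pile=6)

Accepted, Rejected, Rejected

Comparing the two groups points to one rule — mark is cross.
(owner=Eve, row=3, mark=cross, pile=5): mark is cross — fits, so Accepted.
(owner=Ada, row=1, mark=none, pile=4): mark is none — does not satisfy this, so Rejected.
(owner=Ada, row=2, mark=none, pile=6): mark is none — does not satisfy this, so Rejected.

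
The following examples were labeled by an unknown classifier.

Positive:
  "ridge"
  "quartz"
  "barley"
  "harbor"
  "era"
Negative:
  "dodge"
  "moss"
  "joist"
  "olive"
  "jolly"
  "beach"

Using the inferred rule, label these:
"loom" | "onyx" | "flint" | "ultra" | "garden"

Negative, Negative, Negative, Positive, Positive

Checking candidate rules against both groups, what survives is: contains 'r'.
"loom" — no 'r', hence Negative.
"onyx" — no 'r', hence Negative.
"flint" — no 'r', hence Negative.
"ultra" — has 'r', hence Positive.
"garden" — has 'r', hence Positive.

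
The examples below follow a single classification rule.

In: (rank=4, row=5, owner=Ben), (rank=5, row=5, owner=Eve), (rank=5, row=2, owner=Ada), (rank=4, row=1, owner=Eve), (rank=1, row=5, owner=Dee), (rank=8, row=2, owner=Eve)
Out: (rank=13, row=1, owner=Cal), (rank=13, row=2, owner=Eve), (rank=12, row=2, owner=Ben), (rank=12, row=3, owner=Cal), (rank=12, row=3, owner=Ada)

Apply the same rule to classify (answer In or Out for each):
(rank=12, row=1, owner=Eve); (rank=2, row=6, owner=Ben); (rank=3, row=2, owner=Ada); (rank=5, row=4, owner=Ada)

Out, In, In, In

'In' ⟺ rank ≤ 8.
(rank=12, row=1, owner=Eve): rank = 12 — fails the rule, so Out.
(rank=2, row=6, owner=Ben): rank = 2 — passes, so In.
(rank=3, row=2, owner=Ada): rank = 3 — passes, so In.
(rank=5, row=4, owner=Ada): rank = 5 — passes, so In.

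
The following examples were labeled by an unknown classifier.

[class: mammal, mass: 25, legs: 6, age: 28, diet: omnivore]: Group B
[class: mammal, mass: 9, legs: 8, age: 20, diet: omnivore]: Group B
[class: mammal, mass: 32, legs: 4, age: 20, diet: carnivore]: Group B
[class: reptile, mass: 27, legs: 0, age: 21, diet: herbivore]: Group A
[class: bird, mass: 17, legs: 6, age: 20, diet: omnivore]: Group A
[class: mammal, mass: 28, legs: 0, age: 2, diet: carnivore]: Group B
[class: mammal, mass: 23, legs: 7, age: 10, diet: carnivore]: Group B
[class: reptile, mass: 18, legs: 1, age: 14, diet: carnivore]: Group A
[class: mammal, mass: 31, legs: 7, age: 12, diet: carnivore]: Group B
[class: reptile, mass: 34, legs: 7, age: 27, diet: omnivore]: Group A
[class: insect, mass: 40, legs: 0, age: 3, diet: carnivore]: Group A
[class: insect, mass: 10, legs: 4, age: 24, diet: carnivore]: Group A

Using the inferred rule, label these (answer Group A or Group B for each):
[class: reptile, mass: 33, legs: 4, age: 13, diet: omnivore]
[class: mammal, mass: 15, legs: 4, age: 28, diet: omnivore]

Group A, Group B

All 'Group A' examples share one property — class is not mammal — and every 'Group B' example lacks it.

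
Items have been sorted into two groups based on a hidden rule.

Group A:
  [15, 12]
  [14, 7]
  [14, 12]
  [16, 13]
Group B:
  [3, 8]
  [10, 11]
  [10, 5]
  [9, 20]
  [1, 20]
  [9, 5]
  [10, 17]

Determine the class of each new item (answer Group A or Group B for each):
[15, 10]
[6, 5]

All 'Group A' examples share one property — first ≥ 11 — and every 'Group B' example lacks it.
[15, 10] — first 15, hence Group A.
[6, 5] — first 6, hence Group B.

Group A, Group B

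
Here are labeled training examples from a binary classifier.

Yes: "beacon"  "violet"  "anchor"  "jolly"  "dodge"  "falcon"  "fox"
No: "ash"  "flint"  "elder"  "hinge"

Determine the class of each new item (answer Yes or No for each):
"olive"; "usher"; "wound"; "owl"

Yes, No, Yes, Yes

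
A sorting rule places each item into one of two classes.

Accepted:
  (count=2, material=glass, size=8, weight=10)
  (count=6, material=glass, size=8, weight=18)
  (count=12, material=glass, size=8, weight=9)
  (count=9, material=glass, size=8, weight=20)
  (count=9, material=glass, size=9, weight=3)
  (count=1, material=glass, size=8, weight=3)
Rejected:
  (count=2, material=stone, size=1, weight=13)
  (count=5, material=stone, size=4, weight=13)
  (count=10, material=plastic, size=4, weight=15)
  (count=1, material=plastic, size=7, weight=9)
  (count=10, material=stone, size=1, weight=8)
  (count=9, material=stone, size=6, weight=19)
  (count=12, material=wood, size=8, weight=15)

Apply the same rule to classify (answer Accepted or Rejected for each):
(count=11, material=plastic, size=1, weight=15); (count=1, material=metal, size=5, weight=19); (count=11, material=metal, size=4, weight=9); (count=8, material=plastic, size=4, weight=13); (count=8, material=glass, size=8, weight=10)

Rejected, Rejected, Rejected, Rejected, Accepted

All 'Accepted' examples share one property — material is glass — and every 'Rejected' example lacks it.
(count=11, material=plastic, size=1, weight=15) — material is plastic, hence Rejected. (count=1, material=metal, size=5, weight=19) — material is metal, hence Rejected. (count=11, material=metal, size=4, weight=9) — material is metal, hence Rejected. (count=8, material=plastic, size=4, weight=13) — material is plastic, hence Rejected. (count=8, material=glass, size=8, weight=10) — material is glass, hence Accepted.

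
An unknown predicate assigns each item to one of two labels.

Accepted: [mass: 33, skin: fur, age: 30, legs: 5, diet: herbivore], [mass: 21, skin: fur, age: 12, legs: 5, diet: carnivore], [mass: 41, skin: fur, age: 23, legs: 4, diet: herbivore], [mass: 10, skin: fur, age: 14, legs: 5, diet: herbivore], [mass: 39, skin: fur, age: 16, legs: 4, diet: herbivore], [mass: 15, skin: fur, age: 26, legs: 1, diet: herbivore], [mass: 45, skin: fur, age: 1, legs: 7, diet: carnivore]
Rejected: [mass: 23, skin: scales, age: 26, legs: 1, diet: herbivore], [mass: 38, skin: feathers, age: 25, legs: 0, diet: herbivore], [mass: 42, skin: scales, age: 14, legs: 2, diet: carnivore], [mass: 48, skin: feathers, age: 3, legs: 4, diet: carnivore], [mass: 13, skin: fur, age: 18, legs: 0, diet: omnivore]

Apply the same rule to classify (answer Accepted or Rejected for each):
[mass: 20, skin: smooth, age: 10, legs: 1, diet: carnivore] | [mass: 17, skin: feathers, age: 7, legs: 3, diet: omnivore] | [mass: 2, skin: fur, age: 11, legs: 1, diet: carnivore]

Rejected, Rejected, Accepted

Every 'Accepted' example satisfies: skin is fur AND legs ≥ 1. None of the 'Rejected' examples do.
[mass: 20, skin: smooth, age: 10, legs: 1, diet: carnivore]: Rejected (skin is smooth, legs = 1).
[mass: 17, skin: feathers, age: 7, legs: 3, diet: omnivore]: Rejected (skin is feathers, legs = 3).
[mass: 2, skin: fur, age: 11, legs: 1, diet: carnivore]: Accepted (skin is fur, legs = 1).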